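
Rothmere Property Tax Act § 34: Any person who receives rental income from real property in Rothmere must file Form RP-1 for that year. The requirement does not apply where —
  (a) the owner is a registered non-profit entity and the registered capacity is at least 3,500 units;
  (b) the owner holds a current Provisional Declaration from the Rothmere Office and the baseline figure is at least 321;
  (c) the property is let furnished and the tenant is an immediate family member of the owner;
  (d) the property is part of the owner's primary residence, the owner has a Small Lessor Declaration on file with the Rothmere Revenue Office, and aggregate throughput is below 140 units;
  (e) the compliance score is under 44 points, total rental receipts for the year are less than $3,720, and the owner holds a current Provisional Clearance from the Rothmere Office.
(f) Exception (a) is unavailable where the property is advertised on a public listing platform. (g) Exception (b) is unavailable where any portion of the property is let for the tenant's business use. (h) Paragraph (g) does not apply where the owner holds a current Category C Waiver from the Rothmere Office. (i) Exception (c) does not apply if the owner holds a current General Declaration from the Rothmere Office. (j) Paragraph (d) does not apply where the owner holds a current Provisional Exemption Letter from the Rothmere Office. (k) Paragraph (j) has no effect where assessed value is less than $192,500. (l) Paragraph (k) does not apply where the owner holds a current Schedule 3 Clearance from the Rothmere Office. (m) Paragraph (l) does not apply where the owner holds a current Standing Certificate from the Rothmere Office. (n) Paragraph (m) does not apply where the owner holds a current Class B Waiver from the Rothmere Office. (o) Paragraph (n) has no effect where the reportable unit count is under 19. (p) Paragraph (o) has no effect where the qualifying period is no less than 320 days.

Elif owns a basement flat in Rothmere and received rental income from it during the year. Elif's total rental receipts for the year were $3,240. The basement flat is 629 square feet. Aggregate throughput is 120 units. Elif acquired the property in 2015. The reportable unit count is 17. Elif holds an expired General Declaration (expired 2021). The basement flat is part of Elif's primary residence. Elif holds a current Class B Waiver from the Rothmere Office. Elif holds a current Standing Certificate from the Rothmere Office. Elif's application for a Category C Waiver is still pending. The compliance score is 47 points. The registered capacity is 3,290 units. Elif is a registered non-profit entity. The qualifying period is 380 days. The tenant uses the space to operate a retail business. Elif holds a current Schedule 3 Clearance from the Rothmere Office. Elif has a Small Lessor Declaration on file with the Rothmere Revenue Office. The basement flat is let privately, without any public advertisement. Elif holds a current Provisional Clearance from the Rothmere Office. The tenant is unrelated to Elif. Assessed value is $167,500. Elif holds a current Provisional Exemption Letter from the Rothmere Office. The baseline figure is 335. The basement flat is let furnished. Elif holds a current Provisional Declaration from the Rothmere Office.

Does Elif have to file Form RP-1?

Exception (a) does not apply: the registered capacity is 3,290 units, short of 3,500 units.
Exception (b)'s conditions are all satisfied: a current Provisional Declaration is held; the baseline figure is 335, meeting the 321 threshold. But: (g) operates — the space is let for business use. (h), which would lift (g), is not triggered — the Category C Waiver is not current. (b) is therefore removed.
Exception (c) does not apply: the tenant is unrelated to the owner.
Exception (d): the basement flat is part of the primary residence; a Small Lessor Declaration is on file; aggregate throughput is 120 units, below the 140 units limit — every condition holds. But: (j) is engaged — a current Provisional Exemption Letter is held. (k) would limit (j) — assessed value is $167,500, less than the $192,500 limit — but (l) sets (k) aside: (l) is engaged — a current Schedule 3 Clearance is held. (m) applies (a current Standing Certificate is held), but is overridden by (n): (n) operates against (m): a current Class B Waiver is held. (o) would limit (n) — the reportable unit count is 17, under the 19 limit — but (p) sets (o) aside: (p) operates against (o): the qualifying period is 380 days, meeting the 320 days threshold. (d) is therefore removed.
Exception (e) fails — the compliance score is 47 points, not under 44 points.
Every exception is unavailable, so the rule governs.

Yes — Elif must file Form RP-1.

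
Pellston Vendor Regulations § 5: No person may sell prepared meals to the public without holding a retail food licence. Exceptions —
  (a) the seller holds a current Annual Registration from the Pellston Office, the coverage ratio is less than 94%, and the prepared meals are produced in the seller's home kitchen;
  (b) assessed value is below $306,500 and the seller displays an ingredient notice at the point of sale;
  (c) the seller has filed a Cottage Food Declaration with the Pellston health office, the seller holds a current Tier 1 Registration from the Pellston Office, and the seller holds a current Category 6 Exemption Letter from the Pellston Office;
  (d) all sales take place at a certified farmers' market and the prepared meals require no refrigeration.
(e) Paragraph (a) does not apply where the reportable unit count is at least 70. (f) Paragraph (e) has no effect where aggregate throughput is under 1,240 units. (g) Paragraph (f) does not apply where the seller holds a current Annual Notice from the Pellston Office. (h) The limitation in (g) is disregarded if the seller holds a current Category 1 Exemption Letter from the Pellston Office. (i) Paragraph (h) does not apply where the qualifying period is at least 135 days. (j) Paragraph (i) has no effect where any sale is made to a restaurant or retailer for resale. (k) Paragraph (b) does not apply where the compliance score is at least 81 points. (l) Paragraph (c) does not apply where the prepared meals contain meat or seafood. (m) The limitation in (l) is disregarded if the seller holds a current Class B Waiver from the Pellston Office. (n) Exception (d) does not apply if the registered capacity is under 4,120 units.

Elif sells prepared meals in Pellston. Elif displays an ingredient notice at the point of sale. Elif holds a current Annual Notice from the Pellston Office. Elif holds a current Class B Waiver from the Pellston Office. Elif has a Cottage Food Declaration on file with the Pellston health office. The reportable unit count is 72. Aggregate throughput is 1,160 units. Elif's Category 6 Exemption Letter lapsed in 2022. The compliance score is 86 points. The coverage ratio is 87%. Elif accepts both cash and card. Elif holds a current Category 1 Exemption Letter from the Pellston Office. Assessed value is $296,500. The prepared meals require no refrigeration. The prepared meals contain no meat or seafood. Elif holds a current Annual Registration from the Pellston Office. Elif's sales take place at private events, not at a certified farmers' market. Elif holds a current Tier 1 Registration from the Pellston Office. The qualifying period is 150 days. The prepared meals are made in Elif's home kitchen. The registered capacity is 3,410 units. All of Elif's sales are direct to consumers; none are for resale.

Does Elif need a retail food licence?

Yes — Elif must hold a retail food licence.

Exception (a)'s conditions are all satisfied: a current Annual Registration is held; the coverage ratio is 87%, less than the 94% limit; the prepared meals are home-kitchen produced. But: (e) operates — the reportable unit count is 72, meeting the 70 threshold. (f) is engaged (aggregate throughput is 1,160 units, under the 1,240 units limit), but yields to (g): (g) applies — a current Annual Notice is held. (h) applies (a current Category 1 Exemption Letter is held), but is set aside by (i): (i) is triggered — the qualifying period is 150 days, meeting the 135 days threshold. (j), which would lift (i), is not engaged — no sales are for resale. (a) is therefore removed.
All of (b)'s requirements are met (assessed value is $296,500, below the $306,500 limit; an ingredient notice is displayed). However, paragraph (k) must be considered: (k) is engaged — the compliance score is 86 points, meeting the 81 points threshold. So (b) is unavailable.
Exception (c) does not apply: the Category 6 Exemption Letter is not current.
Exception (d) does not apply: sales are at private events, not a certified farmers' market.
None of the exceptions is available; § 5 applies in full.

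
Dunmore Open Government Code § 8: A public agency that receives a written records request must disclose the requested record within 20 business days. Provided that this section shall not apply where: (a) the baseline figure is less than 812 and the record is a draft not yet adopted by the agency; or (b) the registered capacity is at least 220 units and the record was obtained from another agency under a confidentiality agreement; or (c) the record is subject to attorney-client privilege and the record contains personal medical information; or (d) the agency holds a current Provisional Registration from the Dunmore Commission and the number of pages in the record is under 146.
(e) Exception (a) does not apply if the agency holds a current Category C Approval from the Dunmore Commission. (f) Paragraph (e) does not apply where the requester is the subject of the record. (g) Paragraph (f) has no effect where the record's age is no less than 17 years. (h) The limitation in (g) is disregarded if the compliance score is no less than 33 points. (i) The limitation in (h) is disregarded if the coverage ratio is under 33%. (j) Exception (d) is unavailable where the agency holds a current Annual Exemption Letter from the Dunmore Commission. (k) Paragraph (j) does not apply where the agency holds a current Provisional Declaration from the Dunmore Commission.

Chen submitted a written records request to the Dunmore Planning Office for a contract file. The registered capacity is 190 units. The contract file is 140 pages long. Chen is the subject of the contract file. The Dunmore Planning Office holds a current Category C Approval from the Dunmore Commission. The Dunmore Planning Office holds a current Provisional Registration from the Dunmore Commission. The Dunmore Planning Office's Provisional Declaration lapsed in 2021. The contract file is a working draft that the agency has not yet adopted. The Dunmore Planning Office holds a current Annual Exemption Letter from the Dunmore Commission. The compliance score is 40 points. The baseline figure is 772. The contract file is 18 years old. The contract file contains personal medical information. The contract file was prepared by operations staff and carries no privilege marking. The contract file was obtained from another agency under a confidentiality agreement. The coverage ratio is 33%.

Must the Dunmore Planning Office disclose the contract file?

Exception (a): the baseline figure is 772, less than the 812 limit; the contract file is an unadopted draft — every condition holds. Applying paragraphs (e)–(i): (e) is triggered (a current Category C Approval is held), but is displaced by (f): (f) operates against (e): Chen is the subject of the contract file. (g) would limit (f) — the record's age is 18 years, meeting the 17 years threshold — but (h) sets (g) aside: (h) operates against (g): the compliance score is 40 points, meeting the 33 points threshold. (i), which would lift (h), is not triggered — the coverage ratio is 33%, not under 33%. (a) remains available.
Exception (b) does not apply: the registered capacity is 190 units, short of 220 units.
Exception (c) requires that the record is subject to attorney-client privilege; but the contract file carries no privilege marking, so (c) is unavailable.
Exception (d) is satisfied on its face — a current Provisional Registration is held; the number of pages in the record is 140, under the 146 limit. Turning to paragraphs (j)–(k): (j) operates against (d): a current Annual Exemption Letter is held. (k), which would lift (j), does not operate here — the Provisional Declaration is not current. So (d) is unavailable.

No — exception (a) applies; the Dunmore Planning Office is not required to disclose the contract file.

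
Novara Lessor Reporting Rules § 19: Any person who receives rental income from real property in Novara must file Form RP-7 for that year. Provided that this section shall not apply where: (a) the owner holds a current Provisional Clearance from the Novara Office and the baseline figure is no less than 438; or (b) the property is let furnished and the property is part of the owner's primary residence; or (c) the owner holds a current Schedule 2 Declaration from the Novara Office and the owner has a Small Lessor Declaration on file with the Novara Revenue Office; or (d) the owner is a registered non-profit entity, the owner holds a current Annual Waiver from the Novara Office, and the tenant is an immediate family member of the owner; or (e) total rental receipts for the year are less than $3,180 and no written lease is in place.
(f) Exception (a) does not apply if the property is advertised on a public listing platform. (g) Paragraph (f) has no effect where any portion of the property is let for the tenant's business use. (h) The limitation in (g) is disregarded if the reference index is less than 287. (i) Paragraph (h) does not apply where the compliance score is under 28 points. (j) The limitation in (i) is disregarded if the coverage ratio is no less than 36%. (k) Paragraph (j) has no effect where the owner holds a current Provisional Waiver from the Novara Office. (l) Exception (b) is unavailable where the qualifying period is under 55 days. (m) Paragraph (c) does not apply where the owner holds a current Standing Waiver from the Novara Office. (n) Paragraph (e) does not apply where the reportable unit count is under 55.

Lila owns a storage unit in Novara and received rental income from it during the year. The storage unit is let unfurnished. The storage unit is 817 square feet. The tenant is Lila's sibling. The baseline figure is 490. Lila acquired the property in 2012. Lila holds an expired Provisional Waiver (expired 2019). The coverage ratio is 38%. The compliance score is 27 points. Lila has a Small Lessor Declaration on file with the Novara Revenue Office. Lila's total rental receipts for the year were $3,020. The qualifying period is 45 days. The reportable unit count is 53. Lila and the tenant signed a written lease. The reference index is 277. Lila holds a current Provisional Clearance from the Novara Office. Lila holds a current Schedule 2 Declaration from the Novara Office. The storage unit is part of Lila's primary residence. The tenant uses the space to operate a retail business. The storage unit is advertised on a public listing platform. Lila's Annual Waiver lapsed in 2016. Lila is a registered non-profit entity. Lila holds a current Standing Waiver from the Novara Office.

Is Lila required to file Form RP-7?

All of (a)'s requirements are met (a current Provisional Clearance is held; the baseline figure is 490, meeting the 438 threshold). However, paragraphs (f)–(k) must be considered: (f) operates against (a): the property is publicly advertised. (g) would limit (f) — the space is let for business use — but (h) sets (g) aside: (h) operates against (g): the reference index is 277, less than the 287 limit. (i) would limit (h) — the compliance score is 27 points, under the 28 points limit — but (j) sets (i) aside: (j) operates against (i): the coverage ratio is 38%, meeting the 36% threshold. (k) is not engaged (there is no Provisional Waiver in force), so (j) stands. Exception (a) does not apply.
Exception (b) fails — the property is let unfurnished.
Exception (c) is satisfied on its face — a current Schedule 2 Declaration is held; a Small Lessor Declaration is on file. However, paragraph (m) must be considered: (m) operates against (c): a current Standing Waiver is held. (c) is therefore removed.
Exception (d) requires that the owner holds a current Annual Waiver from the Novara Office; but no current Annual Waiver is held, so (d) is unavailable.
Exception (e) does not apply: a written lease is in place.
No exception applies. The general rule governs.

Yes — Lila must file Form RP-7.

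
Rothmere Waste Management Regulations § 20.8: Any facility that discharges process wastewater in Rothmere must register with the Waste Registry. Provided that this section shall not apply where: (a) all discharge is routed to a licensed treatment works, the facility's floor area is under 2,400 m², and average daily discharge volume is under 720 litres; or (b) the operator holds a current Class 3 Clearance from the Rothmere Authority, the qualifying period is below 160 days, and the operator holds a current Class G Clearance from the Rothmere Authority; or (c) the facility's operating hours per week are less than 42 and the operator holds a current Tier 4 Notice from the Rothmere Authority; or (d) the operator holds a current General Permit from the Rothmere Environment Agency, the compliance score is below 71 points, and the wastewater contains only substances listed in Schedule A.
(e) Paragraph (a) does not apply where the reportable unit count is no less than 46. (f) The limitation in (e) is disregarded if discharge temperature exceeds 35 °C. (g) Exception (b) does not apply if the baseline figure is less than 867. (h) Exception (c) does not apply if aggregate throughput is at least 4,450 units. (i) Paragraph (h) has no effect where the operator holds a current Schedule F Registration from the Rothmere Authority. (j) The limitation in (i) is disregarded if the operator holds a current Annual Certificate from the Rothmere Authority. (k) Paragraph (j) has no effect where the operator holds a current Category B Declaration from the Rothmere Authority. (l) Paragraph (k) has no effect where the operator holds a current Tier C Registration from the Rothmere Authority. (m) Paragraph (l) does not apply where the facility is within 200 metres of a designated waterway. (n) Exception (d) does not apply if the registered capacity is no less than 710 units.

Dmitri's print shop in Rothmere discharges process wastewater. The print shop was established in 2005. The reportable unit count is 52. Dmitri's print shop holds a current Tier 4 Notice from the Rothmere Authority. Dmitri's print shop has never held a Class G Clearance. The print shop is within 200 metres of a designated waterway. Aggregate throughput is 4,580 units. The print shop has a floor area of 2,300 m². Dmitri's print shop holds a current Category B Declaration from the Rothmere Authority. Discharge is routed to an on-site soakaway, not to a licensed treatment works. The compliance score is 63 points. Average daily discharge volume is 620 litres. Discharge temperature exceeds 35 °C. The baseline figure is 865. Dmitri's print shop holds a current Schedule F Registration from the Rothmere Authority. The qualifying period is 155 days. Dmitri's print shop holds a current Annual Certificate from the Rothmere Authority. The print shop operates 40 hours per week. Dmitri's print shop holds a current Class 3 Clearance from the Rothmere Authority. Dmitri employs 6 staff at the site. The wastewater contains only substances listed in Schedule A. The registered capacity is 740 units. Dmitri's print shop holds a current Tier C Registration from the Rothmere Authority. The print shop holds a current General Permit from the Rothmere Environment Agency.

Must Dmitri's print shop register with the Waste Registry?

Exception (a) requires that all discharge is routed to a licensed treatment works; but discharge is not routed to a licensed treatment works, so (a) is unavailable.
Exception (b) requires that the operator holds a current Class G Clearance from the Rothmere Authority; but there is no Class G Clearance in force, so (b) is unavailable.
Exception (c)'s conditions are all satisfied: the facility's operating hours per week are 40, less than the 42 limit; a current Tier 4 Notice is held. Under paragraphs (h)–(m): (h) operates (aggregate throughput is 4,580 units, meeting the 4,450 units threshold), but is displaced by (i): (i) operates against (h): a current Schedule F Registration is held. (j) is triggered (a current Annual Certificate is held), but is set aside by (k): (k) operates against (j): a current Category B Declaration is held. (l) applies (a current Tier C Registration is held), but is itself disapplied by (m): (m) operates against (l): the print shop is within 200 m of a designated waterway. Exception (c) stands.
Exception (d): a current General Permit is held; the compliance score is 63 points, below the 71 points limit; the wastewater is Schedule-A-only — every condition holds. But: (n) operates against (d): the registered capacity is 740 units, meeting the 710 units threshold. So (d) is unavailable.

No — exception (c) applies; Dmitri's print shop is not required to register with the Waste Registry.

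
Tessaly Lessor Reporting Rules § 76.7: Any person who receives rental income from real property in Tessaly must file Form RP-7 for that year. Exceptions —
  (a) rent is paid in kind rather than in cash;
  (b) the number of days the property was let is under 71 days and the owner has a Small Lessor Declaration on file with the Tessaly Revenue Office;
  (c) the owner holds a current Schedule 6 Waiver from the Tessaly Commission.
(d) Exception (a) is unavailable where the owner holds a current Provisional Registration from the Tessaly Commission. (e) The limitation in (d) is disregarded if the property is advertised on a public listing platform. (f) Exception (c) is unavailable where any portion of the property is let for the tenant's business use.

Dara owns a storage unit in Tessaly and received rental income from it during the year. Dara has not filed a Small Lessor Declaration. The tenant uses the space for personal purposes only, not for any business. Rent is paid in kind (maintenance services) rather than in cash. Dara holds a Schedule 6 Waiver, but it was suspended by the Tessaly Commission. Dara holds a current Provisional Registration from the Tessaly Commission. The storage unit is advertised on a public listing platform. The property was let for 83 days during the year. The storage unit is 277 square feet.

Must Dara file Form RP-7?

No — exception (a) applies; Dara is not required to file Form RP-7.

All of (a)'s requirements are met (rent is paid in kind). Under paragraphs (d)–(e): (d) would limit (a) — a current Provisional Registration is held — but (e) sets (d) aside: (e) operates against (d): the property is publicly advertised. (a) remains available.
Exception (b) fails — the number of days the property was let is 83 days, not under 71 days.
Exception (c) requires that the owner holds a current Schedule 6 Waiver from the Tessaly Commission; but no current Schedule 6 Waiver is held, so (c) is unavailable.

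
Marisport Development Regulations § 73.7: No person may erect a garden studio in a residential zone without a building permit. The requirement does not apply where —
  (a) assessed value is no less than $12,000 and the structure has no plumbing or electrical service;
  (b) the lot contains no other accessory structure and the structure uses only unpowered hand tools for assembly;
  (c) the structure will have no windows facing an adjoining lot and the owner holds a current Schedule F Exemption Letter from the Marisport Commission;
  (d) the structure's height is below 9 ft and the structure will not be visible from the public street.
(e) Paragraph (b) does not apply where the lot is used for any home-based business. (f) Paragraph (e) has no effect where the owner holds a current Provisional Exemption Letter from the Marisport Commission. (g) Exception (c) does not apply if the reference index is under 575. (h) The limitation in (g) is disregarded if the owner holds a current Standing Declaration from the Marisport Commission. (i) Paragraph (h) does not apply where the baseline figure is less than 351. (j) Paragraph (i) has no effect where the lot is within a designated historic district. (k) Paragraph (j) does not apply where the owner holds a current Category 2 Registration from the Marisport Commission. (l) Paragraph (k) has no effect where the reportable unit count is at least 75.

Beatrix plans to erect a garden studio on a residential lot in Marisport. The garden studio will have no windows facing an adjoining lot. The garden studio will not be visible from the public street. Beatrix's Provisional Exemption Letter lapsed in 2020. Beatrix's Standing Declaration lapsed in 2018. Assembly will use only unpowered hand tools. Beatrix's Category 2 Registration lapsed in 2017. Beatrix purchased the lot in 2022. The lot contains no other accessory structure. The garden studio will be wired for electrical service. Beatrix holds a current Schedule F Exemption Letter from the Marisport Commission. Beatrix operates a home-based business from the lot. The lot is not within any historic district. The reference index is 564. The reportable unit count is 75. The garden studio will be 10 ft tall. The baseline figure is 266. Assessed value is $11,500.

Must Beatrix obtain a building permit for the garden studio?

Exception (a) fails — assessed value is $11,500, short of $12,000.
Exception (b): the lot has no other accessory structure; assembly uses only hand tools — every condition holds. But: (e) operates against (b): a home-based business operates on the lot. (f), which would lift (e), is not triggered — no current Provisional Exemption Letter is held. So (b) is unavailable.
Exception (c): no windows face an adjoining lot; a current Schedule F Exemption Letter is held — every condition holds. But applying paragraphs (g)–(l): (g) is triggered — the reference index is 564, under the 575 limit. (h) is not engaged (there is no Standing Declaration in force), so (g) stands. So (c) is unavailable.
Exception (d) does not apply: the structure's height is 10 ft, not below 9 ft.
No exception displaces § 73.7.

Yes — Beatrix must obtain a building permit.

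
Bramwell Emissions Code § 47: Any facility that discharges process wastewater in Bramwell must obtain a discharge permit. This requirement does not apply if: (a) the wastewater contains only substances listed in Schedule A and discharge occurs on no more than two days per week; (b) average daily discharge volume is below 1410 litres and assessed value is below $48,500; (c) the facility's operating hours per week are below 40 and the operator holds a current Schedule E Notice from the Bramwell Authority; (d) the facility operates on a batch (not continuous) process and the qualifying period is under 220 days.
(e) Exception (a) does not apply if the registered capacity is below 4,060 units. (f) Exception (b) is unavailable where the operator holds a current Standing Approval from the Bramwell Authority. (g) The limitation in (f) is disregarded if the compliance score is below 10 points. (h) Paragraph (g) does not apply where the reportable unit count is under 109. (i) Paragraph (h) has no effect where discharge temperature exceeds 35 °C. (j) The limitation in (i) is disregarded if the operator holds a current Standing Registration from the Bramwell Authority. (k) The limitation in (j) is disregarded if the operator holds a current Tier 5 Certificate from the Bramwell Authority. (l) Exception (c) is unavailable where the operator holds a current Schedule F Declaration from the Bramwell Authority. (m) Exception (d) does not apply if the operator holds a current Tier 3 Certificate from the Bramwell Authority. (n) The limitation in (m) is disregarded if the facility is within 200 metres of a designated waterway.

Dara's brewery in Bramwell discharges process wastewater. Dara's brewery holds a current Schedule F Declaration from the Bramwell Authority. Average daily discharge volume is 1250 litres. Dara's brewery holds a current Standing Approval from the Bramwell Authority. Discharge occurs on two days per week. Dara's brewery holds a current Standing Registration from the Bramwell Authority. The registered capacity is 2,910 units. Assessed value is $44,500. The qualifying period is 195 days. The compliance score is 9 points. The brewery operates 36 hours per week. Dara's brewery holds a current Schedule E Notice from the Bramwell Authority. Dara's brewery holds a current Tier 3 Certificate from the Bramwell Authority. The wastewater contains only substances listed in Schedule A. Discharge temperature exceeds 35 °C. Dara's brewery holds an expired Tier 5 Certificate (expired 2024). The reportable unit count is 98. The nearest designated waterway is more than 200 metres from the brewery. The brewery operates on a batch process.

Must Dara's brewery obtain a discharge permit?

Yes — Dara's brewery must obtain a discharge permit.

Exception (a) is satisfied on its face — the wastewater is Schedule-A-only; discharge occurs on no more than two days per week. However, paragraph (e) must be considered: (e) operates against (a): the registered capacity is 2,910 units, below the 4,060 units limit. So (a) is unavailable.
All of (b)'s requirements are met (average daily discharge volume is 1250 litres, below the 1410 litres limit; assessed value is $44,500, below the $48,500 limit). However, paragraphs (f)–(k) must be considered: (f) operates against (b): a current Standing Approval is held. (g) is triggered (the compliance score is 9 points, below the 10 points limit), but yields to (h): (h) applies — the reportable unit count is 98, under the 109 limit. (i) is triggered (discharge temperature exceeds 35 °C), but yields to (j): (j) applies — a current Standing Registration is held. (k), which would lift (j), is inapplicable — no current Tier 5 Certificate is held. Exception (b) does not apply.
Exception (c): the facility's operating hours per week are 36, below the 40 limit; a current Schedule E Notice is held — every condition holds. But: (l) applies — a current Schedule F Declaration is held. Exception (c) does not apply.
Exception (d) is satisfied on its face — the facility operates on a batch process; the qualifying period is 195 days, under the 220 days limit. However, paragraphs (m)–(n) must be considered: (m) operates against (d): a current Tier 3 Certificate is held. (n) is not triggered (the brewery is more than 200 m from any designated waterway), so (m) stands. (d) is therefore removed.
No exception is made out. Dara's brewery falls within the general rule.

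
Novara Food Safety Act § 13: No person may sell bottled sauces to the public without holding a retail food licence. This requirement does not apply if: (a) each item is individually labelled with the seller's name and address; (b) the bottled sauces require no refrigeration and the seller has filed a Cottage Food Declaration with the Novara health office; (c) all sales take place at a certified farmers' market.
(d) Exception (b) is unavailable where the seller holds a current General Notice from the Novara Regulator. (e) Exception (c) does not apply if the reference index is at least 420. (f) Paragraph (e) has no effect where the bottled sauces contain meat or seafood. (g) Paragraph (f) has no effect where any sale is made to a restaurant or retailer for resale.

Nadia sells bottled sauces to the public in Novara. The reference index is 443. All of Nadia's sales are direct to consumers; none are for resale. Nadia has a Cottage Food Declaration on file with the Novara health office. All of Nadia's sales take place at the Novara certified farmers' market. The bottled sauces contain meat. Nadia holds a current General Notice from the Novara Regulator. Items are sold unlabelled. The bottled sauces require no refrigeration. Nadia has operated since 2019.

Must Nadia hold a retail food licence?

Exception (a) requires that each item is individually labelled with the seller's name and address; but items are sold unlabelled, so (a) is unavailable.
Exception (b): the bottled sauces are shelf-stable; a Cottage Food Declaration is on file — every condition holds. However, paragraph (d) must be considered: (d) is engaged — a current General Notice is held. (b) is therefore removed.
Exception (c) is satisfied on its face — all sales are at a certified farmers' market. Applying paragraphs (e)–(g): (e) operates (the reference index is 443, meeting the 420 threshold), but is overridden by (f): (f) operates against (e): the bottled sauces contain meat. (g) is not triggered (no sales are for resale), so (f) stands. (c) remains available.

No — exception (c) applies; Nadia is not required to hold a retail food licence.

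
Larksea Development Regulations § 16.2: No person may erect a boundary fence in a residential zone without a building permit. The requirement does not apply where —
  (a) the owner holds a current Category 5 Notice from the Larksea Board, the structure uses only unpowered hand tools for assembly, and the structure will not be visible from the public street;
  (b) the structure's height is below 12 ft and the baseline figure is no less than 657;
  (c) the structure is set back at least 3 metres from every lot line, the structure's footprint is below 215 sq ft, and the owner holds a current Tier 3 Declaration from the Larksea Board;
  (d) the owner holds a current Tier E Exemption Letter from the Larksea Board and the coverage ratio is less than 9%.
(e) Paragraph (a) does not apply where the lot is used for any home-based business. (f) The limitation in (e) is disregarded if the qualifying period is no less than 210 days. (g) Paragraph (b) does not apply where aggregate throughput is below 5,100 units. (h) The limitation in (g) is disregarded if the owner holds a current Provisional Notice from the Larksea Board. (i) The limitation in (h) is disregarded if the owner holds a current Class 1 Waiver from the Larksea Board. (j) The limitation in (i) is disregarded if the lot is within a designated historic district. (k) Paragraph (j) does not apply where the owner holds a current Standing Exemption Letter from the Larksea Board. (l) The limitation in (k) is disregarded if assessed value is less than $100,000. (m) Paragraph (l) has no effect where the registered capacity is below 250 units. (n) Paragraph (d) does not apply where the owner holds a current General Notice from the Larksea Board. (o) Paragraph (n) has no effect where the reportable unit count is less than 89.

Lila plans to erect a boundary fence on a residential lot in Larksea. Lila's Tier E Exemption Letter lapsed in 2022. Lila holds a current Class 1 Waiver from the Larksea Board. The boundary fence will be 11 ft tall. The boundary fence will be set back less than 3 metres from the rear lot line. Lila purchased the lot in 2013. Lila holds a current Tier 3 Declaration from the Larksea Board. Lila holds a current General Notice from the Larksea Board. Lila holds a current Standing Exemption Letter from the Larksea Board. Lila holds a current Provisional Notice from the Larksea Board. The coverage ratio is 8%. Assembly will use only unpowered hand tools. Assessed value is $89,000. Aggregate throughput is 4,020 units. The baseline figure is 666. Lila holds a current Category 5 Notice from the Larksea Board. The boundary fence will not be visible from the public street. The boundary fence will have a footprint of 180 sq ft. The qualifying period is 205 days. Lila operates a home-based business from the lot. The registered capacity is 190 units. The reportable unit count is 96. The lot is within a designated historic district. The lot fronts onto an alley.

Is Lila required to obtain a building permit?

Yes — Lila must obtain a building permit.

Exception (a) is satisfied on its face — a current Category 5 Notice is held; assembly uses only hand tools; the structure will not be visible from the street. But: (e) is triggered — a home-based business operates on the lot. (f), which would lift (e), is inapplicable — the qualifying period is 205 days, short of 210 days. (a) is therefore removed.
Exception (b) is satisfied on its face — the structure's height is 11 ft, below the 12 ft limit; the baseline figure is 666, meeting the 657 threshold. But: (g) operates — aggregate throughput is 4,020 units, below the 5,100 units limit. (h) is engaged (a current Provisional Notice is held), but is overridden by (i): (i) is engaged — a current Class 1 Waiver is held. (j) applies (the lot is in a historic district), but is set aside by (k): (k) is engaged — a current Standing Exemption Letter is held. (l) would limit (k) — assessed value is $89,000, less than the $100,000 limit — but (m) sets (l) aside: (m) operates against (l): the registered capacity is 190 units, below the 250 units limit. So (b) is unavailable.
Exception (c) does not apply: the rear setback is under 3 m.
Exception (d) requires that the owner holds a current Tier E Exemption Letter from the Larksea Board; but the Tier E Exemption Letter is not current, so (d) is unavailable.
No exception applies. The general rule governs.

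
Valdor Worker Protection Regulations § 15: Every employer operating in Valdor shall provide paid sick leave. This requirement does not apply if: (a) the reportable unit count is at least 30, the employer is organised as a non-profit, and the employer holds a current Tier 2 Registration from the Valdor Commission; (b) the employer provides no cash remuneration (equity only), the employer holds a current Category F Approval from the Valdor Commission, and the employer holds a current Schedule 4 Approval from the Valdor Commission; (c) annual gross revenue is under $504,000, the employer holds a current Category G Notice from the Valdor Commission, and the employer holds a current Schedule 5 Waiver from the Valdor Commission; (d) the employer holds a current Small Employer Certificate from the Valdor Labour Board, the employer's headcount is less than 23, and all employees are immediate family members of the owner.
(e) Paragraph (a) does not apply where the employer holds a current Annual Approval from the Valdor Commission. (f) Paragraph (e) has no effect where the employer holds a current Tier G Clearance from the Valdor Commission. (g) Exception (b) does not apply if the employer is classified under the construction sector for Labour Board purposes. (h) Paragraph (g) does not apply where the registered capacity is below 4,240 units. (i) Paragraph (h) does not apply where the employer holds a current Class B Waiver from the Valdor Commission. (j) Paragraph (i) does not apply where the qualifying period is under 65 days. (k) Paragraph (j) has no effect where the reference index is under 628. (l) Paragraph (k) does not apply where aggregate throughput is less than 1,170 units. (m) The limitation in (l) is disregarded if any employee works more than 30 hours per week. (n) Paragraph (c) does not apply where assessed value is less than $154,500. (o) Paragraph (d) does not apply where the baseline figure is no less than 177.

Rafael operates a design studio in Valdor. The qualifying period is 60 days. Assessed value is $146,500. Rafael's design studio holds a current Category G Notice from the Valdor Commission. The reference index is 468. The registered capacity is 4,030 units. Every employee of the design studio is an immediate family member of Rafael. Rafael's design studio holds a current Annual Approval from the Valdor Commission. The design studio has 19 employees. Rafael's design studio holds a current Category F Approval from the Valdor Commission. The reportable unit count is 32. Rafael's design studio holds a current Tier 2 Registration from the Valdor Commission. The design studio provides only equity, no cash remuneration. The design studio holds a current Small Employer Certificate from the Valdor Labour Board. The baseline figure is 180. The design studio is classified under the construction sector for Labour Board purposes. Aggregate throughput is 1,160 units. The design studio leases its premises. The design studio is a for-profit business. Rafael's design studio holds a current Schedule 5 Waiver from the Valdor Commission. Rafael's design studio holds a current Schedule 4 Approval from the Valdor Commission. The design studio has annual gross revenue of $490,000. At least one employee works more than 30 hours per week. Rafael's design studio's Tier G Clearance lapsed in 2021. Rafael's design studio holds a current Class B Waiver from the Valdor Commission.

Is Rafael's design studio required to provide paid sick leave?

Exception (a) fails — the employer is for-profit.
All of (b)'s requirements are met (remuneration is equity-only; a current Category F Approval is held; a current Schedule 4 Approval is held). But applying paragraphs (g)–(m): (g) operates against (b): the design studio is classified under the construction sector. (h) would limit (g) — the registered capacity is 4,030 units, below the 4,240 units limit — but (i) sets (h) aside: (i) operates against (h): a current Class B Waiver is held. (j) is engaged (the qualifying period is 60 days, under the 65 days limit), but is displaced by (k): (k) applies — the reference index is 468, under the 628 limit. (l) applies (aggregate throughput is 1,160 units, less than the 1,170 units limit), but is set aside by (m): (m) is engaged — at least one employee exceeds 30 hours/week. So (b) is unavailable.
Exception (c)'s conditions are all satisfied: annual gross revenue is $490,000, under the $504,000 limit; a current Category G Notice is held; a current Schedule 5 Waiver is held. However, paragraph (n) must be considered: (n) is engaged — assessed value is $146,500, less than the $154,500 limit. (c) is therefore removed.
Exception (d): a current Small Employer Certificate is held; the employer's headcount is 19, less than the 23 limit; every employee is an immediate family member — every condition holds. But: (o) operates against (d): the baseline figure is 180, meeting the 177 threshold. (d) is therefore removed.
No exception displaces § 15.

Yes — Rafael's design studio must provide paid sick leave.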